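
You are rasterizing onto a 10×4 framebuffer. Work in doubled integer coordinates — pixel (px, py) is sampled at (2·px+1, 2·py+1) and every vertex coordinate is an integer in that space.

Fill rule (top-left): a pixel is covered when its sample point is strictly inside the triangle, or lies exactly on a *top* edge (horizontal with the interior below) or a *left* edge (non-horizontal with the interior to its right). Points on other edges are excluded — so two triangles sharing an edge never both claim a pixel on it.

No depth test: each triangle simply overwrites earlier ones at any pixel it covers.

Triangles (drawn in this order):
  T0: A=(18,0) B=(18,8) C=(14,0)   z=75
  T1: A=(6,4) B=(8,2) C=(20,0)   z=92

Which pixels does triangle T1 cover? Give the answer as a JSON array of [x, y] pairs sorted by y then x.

T0:
  2·area = 32
  edge (18, 0)→(18, 8): d=(0,8) right/bottom  bias=-1
  edge (18, 8)→(14, 0): d=(-4,-8) top-left  bias=+0
  edge (14, 0)→(18, 0): d=(4,0) top-left  bias=+0
    (7,0)@(15, 1): e=[24,4,4] → █
    (8,0)@(17, 1): e=[8,20,4] → █
    (9,0)@(19, 1): e=[-8,36,4] → ·
    (7,1)@(15, 3): e=[24,-4,12] → ·
    (8,1)@(17, 3): e=[8,12,12] → █
    (9,1)@(19, 3): e=[-8,28,12] → ·
    (8,2)@(17, 5): e=[8,4,20] → █
    (9,2)@(19, 5): e=[-8,20,20] → ·
    (8,3)@(17, 7): e=[8,-4,28] → ·
  covered (4 px):
    · · · · · · · █ █ ·
    · · · · · · · · █ ·
    · · · · · · · · █ ·
    · · · · · · · · · ·
T1:
  2·area = 20
  edge (6, 4)→(8, 2): d=(2,-2) top-left  bias=+0
  edge (8, 2)→(20, 0): d=(12,-2) top-left  bias=+0
  edge (20, 0)→(6, 4): d=(-14,4) right/bottom  bias=-1
    (4,0)@(9, 1): e=[0,-10,30] → ·  [on edge]
    (7,0)@(15, 1): e=[12,2,6] → █
    (8,0)@(17, 1): e=[16,6,-2] → ·
    (3,1)@(7, 3): e=[0,10,10] → █  [on edge]
    (4,1)@(9, 3): e=[4,14,2] → █
    (5,1)@(11, 3): e=[8,18,-6] → ·
    (7,1)@(15, 3): e=[16,26,-22] → ·
    (2,2)@(5, 5): e=[0,30,-10] → ·  [on edge]
    (3,2)@(7, 5): e=[4,34,-18] → ·
    (4,2)@(9, 5): e=[8,38,-26] → ·
    (1,3)@(3, 7): e=[0,50,-30] → ·  [on edge]
  covered (3 px):
    · · · · · · · █ · ·
    · · · █ █ · · · · ·
    · · · · · · · · · ·
    · · · · · · · · · ·

Final: [[7,0],[3,1],[4,1]]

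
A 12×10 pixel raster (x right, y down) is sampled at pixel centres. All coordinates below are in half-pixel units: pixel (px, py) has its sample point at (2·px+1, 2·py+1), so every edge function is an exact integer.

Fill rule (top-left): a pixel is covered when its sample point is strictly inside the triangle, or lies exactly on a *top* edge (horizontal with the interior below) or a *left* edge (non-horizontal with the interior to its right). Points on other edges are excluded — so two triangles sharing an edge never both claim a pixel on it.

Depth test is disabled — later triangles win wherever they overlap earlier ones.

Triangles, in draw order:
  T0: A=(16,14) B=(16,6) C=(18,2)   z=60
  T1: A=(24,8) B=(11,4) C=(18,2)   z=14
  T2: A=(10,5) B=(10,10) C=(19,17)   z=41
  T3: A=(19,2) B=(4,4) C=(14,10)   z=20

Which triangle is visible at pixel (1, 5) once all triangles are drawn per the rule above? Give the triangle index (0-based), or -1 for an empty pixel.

T0:
  2·area = 16
  edge (16, 14)→(16, 6): d=(0,-8) top-left  bias=+0
  edge (16, 6)→(18, 2): d=(2,-4) top-left  bias=+0
  edge (18, 2)→(16, 14): d=(-2,12) right/bottom  bias=-1
    (8,2)@(17, 5): e=[8,2,6] → #
    (9,2)@(19, 5): e=[24,10,-18] → ·
    (8,3)@(17, 7): e=[8,6,2] → #
    (9,3)@(19, 7): e=[24,14,-22] → ·
    (8,4)@(17, 9): e=[8,10,-2] → ·
  covered (2 px):
    · · · · · · · · · · · ·
    · · · · · · · · · · · ·
    · · · · · · · · # · · ·
    · · · · · · · · # · · ·
    · · · · · · · · · · · ·
    · · · · · · · · · · · ·
    · · · · · · · · · · · ·
    · · · · · · · · · · · ·
    · · · · · · · · · · · ·
    · · · · · · · · · · · ·
T1:
  2·area = 54
  edge (24, 8)→(11, 4): d=(-13,-4) top-left  bias=+0
  edge (11, 4)→(18, 2): d=(7,-2) top-left  bias=+0
  edge (18, 2)→(24, 8): d=(6,6) right/bottom  bias=-1
    (8,0)@(17, 1): e=[63,-9,0] → ·  [on edge]
    (7,1)@(15, 3): e=[29,1,24] → #
    (8,1)@(17, 3): e=[37,5,12] → #
    (9,1)@(19, 3): e=[45,9,0] → ·  [on edge]
    (7,2)@(15, 5): e=[3,15,36] → #
    (9,2)@(19, 5): e=[19,23,12] → #
    (10,2)@(21, 5): e=[27,27,0] → ·  [on edge]
    (7,3)@(15, 7): e=[-23,29,48] → ·
    (8,3)@(17, 7): e=[-15,33,36] → ·
    (9,3)@(19, 7): e=[-7,37,24] → ·
    (10,3)@(21, 7): e=[1,41,12] → #
    (11,3)@(23, 7): e=[9,45,0] → ·  [on edge]
  covered (6 px):
    · · · · · · · · · · · ·
    · · · · · · · # # · · ·
    · · · · · · · # # # · ·
    · · · · · · · · · · # ·
    · · · · · · · · · · · ·
    · · · · · · · · · · · ·
    · · · · · · · · · · · ·
    · · · · · · · · · · · ·
    · · · · · · · · · · · ·
    · · · · · · · · · · · ·
T2:
  2·area = 45  (B↔C swapped to make it positive)
  edge (10, 5)→(19, 17): d=(9,12) right/bottom  bias=-1
  edge (19, 17)→(10, 10): d=(-9,-7) top-left  bias=+0
  edge (10, 10)→(10, 5): d=(0,-5) top-left  bias=+0
    (3,0)@(7, 1): e=[0,60,-15] → ·  [on edge]
    (0,1)@(1, 3): e=[90,0,-45] → ·  [on edge]
    (5,3)@(11, 7): e=[6,34,5] → #
    (6,3)@(13, 7): e=[-18,48,15] → ·
    (5,4)@(11, 9): e=[24,16,5] → #
    (6,4)@(13, 9): e=[0,30,15] → ·  [on edge]
    (5,5)@(11, 11): e=[42,-2,5] → ·
    (6,5)@(13, 11): e=[18,12,15] → #
    (7,5)@(15, 11): e=[-6,26,25] → ·
    (6,6)@(13, 13): e=[36,-6,15] → ·
    (7,6)@(15, 13): e=[12,8,25] → #
    (8,6)@(17, 13): e=[-12,22,35] → ·
    (9,8)@(19, 17): e=[0,0,45] → ·  [on edge]
  covered (5 px):
    · · · · · · · · · · · ·
    · · · · · · · · · · · ·
    · · · · · · · · · · · ·
    · · · · · # · · · · · ·
    · · · · · # · · · · · ·
    · · · · · · # · · · · ·
    · · · · · · · # · · · ·
    · · · · · · · · # · · ·
    · · · · · · · · · · · ·
    · · · · · · · · · · · ·
T3:
  2·area = 110  (B↔C swapped to make it positive)
  edge (19, 2)→(14, 10): d=(-5,8) right/bottom  bias=-1
  edge (14, 10)→(4, 4): d=(-10,-6) top-left  bias=+0
  edge (4, 4)→(19, 2): d=(15,-2) top-left  bias=+0
    (6,1)@(13, 3): e=[43,64,3] → #
    (7,1)@(15, 3): e=[27,76,7] → #
    (8,1)@(17, 3): e=[11,88,11] → #
    (9,1)@(19, 3): e=[-5,100,15] → ·
    (3,2)@(7, 5): e=[81,8,21] → #
    (4,2)@(9, 5): e=[65,20,25] → #
    (5,2)@(11, 5): e=[49,32,29] → #
    (9,2)@(19, 5): e=[-15,80,45] → ·
    (3,3)@(7, 7): e=[71,-12,51] → ·
    (4,3)@(9, 7): e=[55,0,55] → #  [on edge]
    (8,3)@(17, 7): e=[-9,48,71] → ·
    (4,4)@(9, 9): e=[45,-20,85] → ·
    (9,6)@(19, 13): e=[-55,0,165] → ·  [on edge]
  covered (14 px):
    · · · · · · · · · · · ·
    · · · · · · # # # · · ·
    · · · # # # # # # · · ·
    · · · · # # # # · · · ·
    · · · · · · # · · · · ·
    · · · · · · · · · · · ·
    · · · · · · · · · · · ·
    · · · · · · · · · · · ·
    · · · · · · · · · · · ·
    · · · · · · · · · · · ·

Z-buffer (winner per pixel, '.' = empty):
  . . . . . . . . . . . .
  . . . . . . 3 3 3 . . .
  . . . 3 3 3 3 3 3 1 . .
  . . . . 3 3 3 3 0 . 1 .
  . . . . . 2 3 . . . . .
  . . . . . . 2 . . . . .
  . . . . . . . 2 . . . .
  . . . . . . . . 2 . . .
  . . . . . . . . . . . .
  . . . . . . . . . . . .

Final: -1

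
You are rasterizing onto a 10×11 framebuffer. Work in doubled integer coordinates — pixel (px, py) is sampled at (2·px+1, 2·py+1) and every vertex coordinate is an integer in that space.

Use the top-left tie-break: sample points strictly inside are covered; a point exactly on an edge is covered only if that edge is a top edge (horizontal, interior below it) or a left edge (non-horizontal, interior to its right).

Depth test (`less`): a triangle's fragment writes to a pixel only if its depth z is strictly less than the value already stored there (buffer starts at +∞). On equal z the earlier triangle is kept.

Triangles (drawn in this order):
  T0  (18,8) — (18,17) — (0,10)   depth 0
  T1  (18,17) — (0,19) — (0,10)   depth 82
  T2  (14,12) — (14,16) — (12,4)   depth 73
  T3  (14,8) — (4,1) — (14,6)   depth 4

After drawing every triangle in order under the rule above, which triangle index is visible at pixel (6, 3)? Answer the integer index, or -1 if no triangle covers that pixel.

T0:
  2·area = 162
  edge (18, 8)→(18, 17): d=(0,9) right/bottom  bias=-1
  edge (18, 17)→(0, 10): d=(-18,-7) top-left  bias=+0
  edge (0, 10)→(18, 8): d=(18,-2) top-left  bias=+0
    (4,4)@(9, 9): e=[81,81,0] → █  [on edge]
    (5,4)@(11, 9): e=[63,95,4] → █
    (6,4)@(13, 9): e=[45,109,8] → █
    (7,4)@(15, 9): e=[27,123,12] → █
    (8,4)@(17, 9): e=[9,137,16] → █
    (9,4)@(19, 9): e=[-9,151,20] → ·
    (1,5)@(3, 11): e=[135,3,24] → █
    (2,5)@(5, 11): e=[117,17,28] → █
    (3,5)@(7, 11): e=[99,31,32] → █
    (9,5)@(19, 11): e=[-9,115,56] → ·
    (1,6)@(3, 13): e=[135,-33,60] → ·
    (2,6)@(5, 13): e=[117,-19,64] → ·
  covered (21 px):
    · · · · · · · · · ·
    · · · · · · · · · ·
    · · · · · · · · · ·
    · · · · · · · · · ·
    · · · · █ █ █ █ █ ·
    · █ █ █ █ █ █ █ █ ·
    · · · · █ █ █ █ █ ·
    · · · · · · █ █ █ ·
    · · · · · · · · · ·
    · · · · · · · · · ·
    · · · · · · · · · ·
T1:
  2·area = 162
  edge (18, 17)→(0, 19): d=(-18,2) right/bottom  bias=-1
  edge (0, 19)→(0, 10): d=(0,-9) top-left  bias=+0
  edge (0, 10)→(18, 17): d=(18,7) right/bottom  bias=-1
    (0,5)@(1, 11): e=[142,9,11] → █
    (1,5)@(3, 11): e=[138,27,-3] → ·
    (0,6)@(1, 13): e=[106,9,47] → █
    (1,6)@(3, 13): e=[102,27,33] → █
    (2,6)@(5, 13): e=[98,45,19] → █
    (3,6)@(7, 13): e=[94,63,5] → █
    (4,6)@(9, 13): e=[90,81,-9] → ·
    (0,7)@(1, 15): e=[70,9,83] → █
    (4,7)@(9, 15): e=[54,81,27] → █
    (5,7)@(11, 15): e=[50,99,13] → █
    (6,7)@(13, 15): e=[46,117,-1] → ·
    (0,8)@(1, 17): e=[34,9,119] → █
  covered (20 px):
    · · · · · · · · · ·
    · · · · · · · · · ·
    · · · · · · · · · ·
    · · · · · · · · · ·
    · · · · · · · · · ·
    █ · · · · · · · · ·
    █ █ █ █ · · · · · ·
    █ █ █ █ █ █ · · · ·
    █ █ █ █ █ █ █ █ █ ·
    · · · · · · · · · ·
    · · · · · · · · · ·
T2:
  2·area = 8
  edge (14, 12)→(14, 16): d=(0,4) right/bottom  bias=-1
  edge (14, 16)→(12, 4): d=(-2,-12) top-left  bias=+0
  edge (12, 4)→(14, 12): d=(2,8) right/bottom  bias=-1
    (6,4)@(13, 9): e=[4,2,2] → █
    (7,4)@(15, 9): e=[-4,26,-14] → ·
    (6,5)@(13, 11): e=[4,-2,6] → ·
  covered (1 px):
    · · · · · · · · · ·
    · · · · · · · · · ·
    · · · · · · · · · ·
    · · · · · · · · · ·
    · · · · · · █ · · ·
    · · · · · · · · · ·
    · · · · · · · · · ·
    · · · · · · · · · ·
    · · · · · · · · · ·
    · · · · · · · · · ·
    · · · · · · · · · ·
T3:
  2·area = 20
  edge (14, 8)→(4, 1): d=(-10,-7) top-left  bias=+0
  edge (4, 1)→(14, 6): d=(10,5) right/bottom  bias=-1
  edge (14, 6)→(14, 8): d=(0,2) right/bottom  bias=-1
    (3,1)@(7, 3): e=[1,5,14] → █
    (4,1)@(9, 3): e=[15,-5,10] → ·
    (3,2)@(7, 5): e=[-19,25,14] → ·
    (5,2)@(11, 5): e=[9,5,6] → █
    (6,2)@(13, 5): e=[23,-5,2] → ·
    (5,3)@(11, 7): e=[-11,25,6] → ·
    (6,3)@(13, 7): e=[3,15,2] → █
    (7,3)@(15, 7): e=[17,5,-2] → ·
    (6,4)@(13, 9): e=[-17,35,2] → ·
  covered (3 px):
    · · · · · · · · · ·
    · · · █ · · · · · ·
    · · · · · █ · · · ·
    · · · · · · █ · · ·
    · · · · · · · · · ·
    · · · · · · · · · ·
    · · · · · · · · · ·
    · · · · · · · · · ·
    · · · · · · · · · ·
    · · · · · · · · · ·
    · · · · · · · · · ·

Z-buffer (winner per pixel, '.' = empty):
  . . . . . . . . . .
  . . . 3 . . . . . .
  . . . . . 3 . . . .
  . . . . . . 3 . . .
  . . . . 0 0 0 0 0 .
  1 0 0 0 0 0 0 0 0 .
  1 1 1 1 0 0 0 0 0 .
  1 1 1 1 1 1 0 0 0 .
  1 1 1 1 1 1 1 1 1 .
  . . . . . . . . . .
  . . . . . . . . . .

Answer: 3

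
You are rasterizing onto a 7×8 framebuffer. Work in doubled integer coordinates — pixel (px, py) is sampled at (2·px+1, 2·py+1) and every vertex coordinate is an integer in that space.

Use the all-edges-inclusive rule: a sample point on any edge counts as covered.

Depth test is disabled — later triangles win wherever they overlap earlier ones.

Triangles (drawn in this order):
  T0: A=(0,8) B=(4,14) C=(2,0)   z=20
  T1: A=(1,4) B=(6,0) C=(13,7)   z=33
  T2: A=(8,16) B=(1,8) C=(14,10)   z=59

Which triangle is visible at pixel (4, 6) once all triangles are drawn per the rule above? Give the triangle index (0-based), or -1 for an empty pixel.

T0:
  2·area = 44  (B↔C swapped to make it positive)
  edge (0, 8)→(2, 0): d=(2,-8) inclusive
  edge (2, 0)→(4, 14): d=(2,14) inclusive
  edge (4, 14)→(0, 8): d=(-4,-6) inclusive
    (0,2)@(1, 5): e=[2,24,18] → █
    (1,2)@(3, 5): e=[18,-4,30] → ·
    (0,3)@(1, 7): e=[6,28,10] → █
    (1,3)@(3, 7): e=[22,0,22] → █  [on edge]
    (2,3)@(5, 7): e=[38,-28,34] → ·
    (0,4)@(1, 9): e=[10,32,2] → █
    (2,4)@(5, 9): e=[42,-24,26] → ·
    (0,5)@(1, 11): e=[14,36,-6] → ·
    (1,5)@(3, 11): e=[30,8,6] → █
    (2,5)@(5, 11): e=[46,-20,18] → ·
    (1,6)@(3, 13): e=[34,12,-2] → ·
  covered (6 px):
    · · · · · · ·
    · · · · · · ·
    █ · · · · · ·
    █ █ · · · · ·
    █ █ · · · · ·
    · █ · · · · ·
    · · · · · · ·
    · · · · · · ·
T1:
  2·area = 63
  edge (1, 4)→(6, 0): d=(5,-4) inclusive
  edge (6, 0)→(13, 7): d=(7,7) inclusive
  edge (13, 7)→(1, 4): d=(-12,-3) inclusive
    (2,0)@(5, 1): e=[1,14,48] → █
    (3,0)@(7, 1): e=[9,0,54] → █  [on edge]
    (4,0)@(9, 1): e=[17,-14,60] → ·
    (1,1)@(3, 3): e=[3,42,18] → █
    (4,1)@(9, 3): e=[27,0,36] → █  [on edge]
    (5,1)@(11, 3): e=[35,-14,42] → ·
    (1,2)@(3, 5): e=[13,56,-6] → ·
    (2,2)@(5, 5): e=[21,42,0] → █  [on edge]
    (5,2)@(11, 5): e=[45,0,18] → █  [on edge]
    (6,2)@(13, 5): e=[53,-14,24] → ·
    (2,3)@(5, 7): e=[31,56,-24] → ·
    (3,3)@(7, 7): e=[39,42,-18] → ·
    (6,3)@(13, 7): e=[63,0,0] → █  [on edge]
  covered (11 px):
    · · █ █ · · ·
    · █ █ █ █ · ·
    · · █ █ █ █ ·
    · · · · · · █
    · · · · · · ·
    · · · · · · ·
    · · · · · · ·
    · · · · · · ·
T2:
  2·area = 90
  edge (8, 16)→(1, 8): d=(-7,-8) inclusive
  edge (1, 8)→(14, 10): d=(13,2) inclusive
  edge (14, 10)→(8, 16): d=(-6,6) inclusive
    (1,4)@(3, 9): e=[9,9,72] → █
    (2,4)@(5, 9): e=[25,5,60] → █
    (3,4)@(7, 9): e=[41,1,48] → █
    (4,4)@(9, 9): e=[57,-3,36] → ·
    (1,5)@(3, 11): e=[-5,35,60] → ·
    (2,5)@(5, 11): e=[11,31,48] → █
    (4,5)@(9, 11): e=[43,23,24] → █
    (5,5)@(11, 11): e=[59,19,12] → █
    (6,5)@(13, 11): e=[75,15,0] → █  [on edge]
    (2,6)@(5, 13): e=[-3,57,36] → ·
    (3,6)@(7, 13): e=[13,53,24] → █
    (5,6)@(11, 13): e=[45,45,0] → █  [on edge]
    (4,7)@(9, 15): e=[15,75,0] → █  [on edge]
  covered (12 px):
    · · · · · · ·
    · · · · · · ·
    · · · · · · ·
    · · · · · · ·
    · █ █ █ · · ·
    · · █ █ █ █ █
    · · · █ █ █ ·
    · · · · █ · ·

Z-buffer (winner per pixel, '.' = empty):
  . . 1 1 . . .
  . 1 1 1 1 . .
  0 . 1 1 1 1 .
  0 0 . . . . 1
  0 2 2 2 . . .
  . 0 2 2 2 2 2
  . . . 2 2 2 .
  . . . . 2 . .

Final: 2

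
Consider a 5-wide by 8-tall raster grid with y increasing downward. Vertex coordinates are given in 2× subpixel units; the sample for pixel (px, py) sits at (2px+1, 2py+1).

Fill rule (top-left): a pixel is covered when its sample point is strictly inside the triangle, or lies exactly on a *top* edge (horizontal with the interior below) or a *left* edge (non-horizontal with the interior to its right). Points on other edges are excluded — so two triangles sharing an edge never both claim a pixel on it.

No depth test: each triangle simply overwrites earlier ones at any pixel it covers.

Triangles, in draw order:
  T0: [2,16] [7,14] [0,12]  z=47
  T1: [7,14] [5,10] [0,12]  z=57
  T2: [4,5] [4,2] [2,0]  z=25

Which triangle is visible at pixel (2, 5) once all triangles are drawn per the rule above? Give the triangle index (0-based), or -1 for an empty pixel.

T0:
  2·area = 24  (B↔C swapped to make it positive)
  edge (2, 16)→(0, 12): d=(-2,-4) top-left  bias=+0
  edge (0, 12)→(7, 14): d=(7,2) right/bottom  bias=-1
  edge (7, 14)→(2, 16): d=(-5,2) right/bottom  bias=-1
    (0,6)@(1, 13): e=[2,5,17] → X
    (1,6)@(3, 13): e=[10,1,13] → X
    (2,6)@(5, 13): e=[18,-3,9] → .
    (0,7)@(1, 15): e=[-2,19,7] → .
    (1,7)@(3, 15): e=[6,15,3] → X
    (2,7)@(5, 15): e=[14,11,-1] → .
  covered (3 px):
    . . . . .
    . . . . .
    . . . . .
    . . . . .
    . . . . .
    . . . . .
    X X . . .
    . X . . .
T1:
  2·area = 24  (B↔C swapped to make it positive)
  edge (7, 14)→(0, 12): d=(-7,-2) top-left  bias=+0
  edge (0, 12)→(5, 10): d=(5,-2) top-left  bias=+0
  edge (5, 10)→(7, 14): d=(2,4) right/bottom  bias=-1
    (1,5)@(3, 11): e=[13,1,10] → X
    (2,5)@(5, 11): e=[17,5,2] → X
    (3,5)@(7, 11): e=[21,9,-6] → .
    (1,6)@(3, 13): e=[-1,11,14] → .
    (2,6)@(5, 13): e=[3,15,6] → X
    (3,6)@(7, 13): e=[7,19,-2] → .
    (2,7)@(5, 15): e=[-11,25,10] → .
  covered (3 px):
    . . . . .
    . . . . .
    . . . . .
    . . . . .
    . . . . .
    . X X . .
    . . X . .
    . . . . .
T2:
  2·area = 6  (B↔C swapped to make it positive)
  edge (4, 5)→(2, 0): d=(-2,-5) top-left  bias=+0
  edge (2, 0)→(4, 2): d=(2,2) right/bottom  bias=-1
  edge (4, 2)→(4, 5): d=(0,3) right/bottom  bias=-1
    (1,0)@(3, 1): e=[3,0,3] → .  [on edge]
    (2,1)@(5, 3): e=[9,0,-3] → .  [on edge]
    (3,2)@(7, 5): e=[15,0,-9] → .  [on edge]
    (4,3)@(9, 7): e=[21,0,-15] → .  [on edge]
  covered (0 px):
    . . . . .
    . . . . .
    . . . . .
    . . . . .
    . . . . .
    . . . . .
    . . . . .
    . . . . .

Z-buffer (winner per pixel, '.' = empty):
  . . . . .
  . . . . .
  . . . . .
  . . . . .
  . . . . .
  . 1 1 . .
  0 0 1 . .
  . 0 . . .

Result: 1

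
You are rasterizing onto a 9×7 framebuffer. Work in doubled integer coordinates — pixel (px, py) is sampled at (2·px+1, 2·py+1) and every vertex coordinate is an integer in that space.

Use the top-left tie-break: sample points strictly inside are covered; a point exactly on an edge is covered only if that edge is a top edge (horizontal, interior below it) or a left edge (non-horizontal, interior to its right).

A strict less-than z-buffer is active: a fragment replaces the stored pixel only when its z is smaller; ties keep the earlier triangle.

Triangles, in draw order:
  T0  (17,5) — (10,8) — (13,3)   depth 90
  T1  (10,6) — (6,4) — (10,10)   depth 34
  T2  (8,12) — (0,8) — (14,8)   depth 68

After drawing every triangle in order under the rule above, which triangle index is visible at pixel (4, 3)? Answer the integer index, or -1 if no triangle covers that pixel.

T0:
  2·area = 26
  edge (17, 5)→(10, 8): d=(-7,3) right/bottom  bias=-1
  edge (10, 8)→(13, 3): d=(3,-5) top-left  bias=+0
  edge (13, 3)→(17, 5): d=(4,2) right/bottom  bias=-1
    (4,0)@(9, 1): e=[52,-26,0] → ·  [on edge]
    (6,1)@(13, 3): e=[26,0,0] → ·  [on edge]
    (6,2)@(13, 5): e=[12,6,8] → #
    (7,2)@(15, 5): e=[6,16,4] → #
    (8,2)@(17, 5): e=[0,26,0] → ·  [on edge]
    (5,3)@(11, 7): e=[4,2,20] → #
    (6,3)@(13, 7): e=[-2,12,16] → ·
    (7,3)@(15, 7): e=[-8,22,12] → ·
    (5,4)@(11, 9): e=[-10,8,28] → ·
    (1,5)@(3, 11): e=[0,-26,52] → ·  [on edge]
    (3,6)@(7, 13): e=[-26,0,52] → ·  [on edge]
  covered (3 px):
    · · · · · · · · ·
    · · · · · · · · ·
    · · · · · · # # ·
    · · · · · # · · ·
    · · · · · · · · ·
    · · · · · · · · ·
    · · · · · · · · ·
T1:
  2·area = 16  (B↔C swapped to make it positive)
  edge (10, 6)→(10, 10): d=(0,4) right/bottom  bias=-1
  edge (10, 10)→(6, 4): d=(-4,-6) top-left  bias=+0
  edge (6, 4)→(10, 6): d=(4,2) right/bottom  bias=-1
    (3,2)@(7, 5): e=[12,2,2] → #
    (4,2)@(9, 5): e=[4,14,-2] → ·
    (3,3)@(7, 7): e=[12,-6,10] → ·
    (4,3)@(9, 7): e=[4,6,6] → #
    (5,3)@(11, 7): e=[-4,18,2] → ·
    (4,4)@(9, 9): e=[4,-2,14] → ·
  covered (2 px):
    · · · · · · · · ·
    · · · · · · · · ·
    · · · # · · · · ·
    · · · · # · · · ·
    · · · · · · · · ·
    · · · · · · · · ·
    · · · · · · · · ·
T2:
  2·area = 56
  edge (8, 12)→(0, 8): d=(-8,-4) top-left  bias=+0
  edge (0, 8)→(14, 8): d=(14,0) top-left  bias=+0
  edge (14, 8)→(8, 12): d=(-6,4) right/bottom  bias=-1
    (1,4)@(3, 9): e=[4,14,38] → #
    (2,4)@(5, 9): e=[12,14,30] → #
    (3,4)@(7, 9): e=[20,14,22] → #
    (4,4)@(9, 9): e=[28,14,14] → #
    (5,4)@(11, 9): e=[36,14,6] → #
    (6,4)@(13, 9): e=[44,14,-2] → ·
    (1,5)@(3, 11): e=[-12,42,26] → ·
    (2,5)@(5, 11): e=[-4,42,18] → ·
    (3,5)@(7, 11): e=[4,42,10] → #
    (5,5)@(11, 11): e=[20,42,-6] → ·
    (3,6)@(7, 13): e=[-12,70,-2] → ·
    (4,6)@(9, 13): e=[-4,70,-10] → ·
  covered (7 px):
    · · · · · · · · ·
    · · · · · · · · ·
    · · · · · · · · ·
    · · · · · · · · ·
    · # # # # # · · ·
    · · · # # · · · ·
    · · · · · · · · ·

Z-buffer (winner per pixel, '.' = empty):
  . . . . . . . . .
  . . . . . . . . .
  . . . 1 . . 0 0 .
  . . . . 1 0 . . .
  . 2 2 2 2 2 . . .
  . . . 2 2 . . . .
  . . . . . . . . .

Final: 1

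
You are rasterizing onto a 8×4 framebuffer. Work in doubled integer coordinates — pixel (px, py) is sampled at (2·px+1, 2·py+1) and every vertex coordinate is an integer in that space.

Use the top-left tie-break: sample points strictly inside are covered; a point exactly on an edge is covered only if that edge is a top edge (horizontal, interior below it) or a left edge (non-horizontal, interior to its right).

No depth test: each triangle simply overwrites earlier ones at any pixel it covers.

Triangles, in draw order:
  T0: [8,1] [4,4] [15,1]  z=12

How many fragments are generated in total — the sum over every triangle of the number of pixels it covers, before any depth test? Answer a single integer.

T0:
  2·area = 21  (B↔C swapped to make it positive)
  edge (8, 1)→(15, 1): d=(7,0) top-left  bias=+0
  edge (15, 1)→(4, 4): d=(-11,3) right/bottom  bias=-1
  edge (4, 4)→(8, 1): d=(4,-3) top-left  bias=+0
    (0,0)@(1, 1): e=[0,42,-21] → ·  [on edge]
    (1,0)@(3, 1): e=[0,36,-15] → ·  [on edge]
    (2,0)@(5, 1): e=[0,30,-9] → ·  [on edge]
    (3,0)@(7, 1): e=[0,24,-3] → ·  [on edge]
    (4,0)@(9, 1): e=[0,18,3] → █  [on edge]
    (5,0)@(11, 1): e=[0,12,9] → █  [on edge]
    (6,0)@(13, 1): e=[0,6,15] → █  [on edge]
    (7,0)@(15, 1): e=[0,0,21] → ·  [on edge]
    (3,1)@(7, 3): e=[14,2,5] → █
    (4,1)@(9, 3): e=[14,-4,11] → ·
    (5,1)@(11, 3): e=[14,-10,17] → ·
    (6,1)@(13, 3): e=[14,-16,23] → ·
  covered (4 px):
    · · · · █ █ █ ·
    · · · █ · · · ·
    · · · · · · · ·
    · · · · · · · ·

Final: 4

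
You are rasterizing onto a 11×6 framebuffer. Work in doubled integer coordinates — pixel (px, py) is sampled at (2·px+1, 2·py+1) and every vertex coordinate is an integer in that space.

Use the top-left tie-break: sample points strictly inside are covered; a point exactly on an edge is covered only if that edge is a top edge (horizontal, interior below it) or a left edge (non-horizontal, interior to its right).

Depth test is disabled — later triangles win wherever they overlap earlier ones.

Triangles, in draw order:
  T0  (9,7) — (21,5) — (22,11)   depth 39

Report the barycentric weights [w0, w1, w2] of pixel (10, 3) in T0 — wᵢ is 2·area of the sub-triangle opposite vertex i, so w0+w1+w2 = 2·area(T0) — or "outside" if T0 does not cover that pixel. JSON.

T0:
  2·area = 74
  edge (9, 7)→(21, 5): d=(12,-2) top-left  bias=+0
  edge (21, 5)→(22, 11): d=(1,6) right/bottom  bias=-1
  edge (22, 11)→(9, 7): d=(-13,-4) top-left  bias=+0
    (10,2)@(21, 5): e=[0,0,74] → ·  [on edge]
    (4,3)@(9, 7): e=[0,74,0] → █  [on edge]
    (5,3)@(11, 7): e=[4,62,8] → █
    (6,3)@(13, 7): e=[8,50,16] → █
    (7,3)@(15, 7): e=[12,38,24] → █
    (8,3)@(17, 7): e=[16,26,32] → █
    (9,3)@(19, 7): e=[20,14,40] → █
    (10,3)@(21, 7): e=[24,2,48] → █
    (4,4)@(9, 9): e=[24,76,-26] → ·
    (5,4)@(11, 9): e=[28,64,-18] → ·
    (6,4)@(13, 9): e=[32,52,-10] → ·
    (7,4)@(15, 9): e=[36,40,-2] → ·
  covered (10 px):
    · · · · · · · · · · ·
    · · · · · · · · · · ·
    · · · · · · · · · · ·
    · · · · █ █ █ █ █ █ █
    · · · · · · · · █ █ █
    · · · · · · · · · · ·

Answer: [2,48,24]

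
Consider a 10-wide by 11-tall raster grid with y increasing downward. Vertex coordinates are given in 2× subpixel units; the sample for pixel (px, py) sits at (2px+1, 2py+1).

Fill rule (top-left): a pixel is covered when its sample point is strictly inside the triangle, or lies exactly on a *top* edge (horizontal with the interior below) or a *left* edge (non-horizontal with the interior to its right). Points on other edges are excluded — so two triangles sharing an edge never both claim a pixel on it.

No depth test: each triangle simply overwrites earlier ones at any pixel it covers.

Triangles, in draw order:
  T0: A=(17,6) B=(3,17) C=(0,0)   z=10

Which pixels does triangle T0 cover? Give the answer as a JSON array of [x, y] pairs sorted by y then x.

T0:
  2·area = 271
  edge (17, 6)→(3, 17): d=(-14,11) right/bottom  bias=-1
  edge (3, 17)→(0, 0): d=(-3,-17) top-left  bias=+0
  edge (0, 0)→(17, 6): d=(17,6) right/bottom  bias=-1
    (0,0)@(1, 1): e=[246,14,11] → X
    (1,0)@(3, 1): e=[224,48,-1] → .
    (0,1)@(1, 3): e=[218,8,45] → X
    (1,1)@(3, 3): e=[196,42,33] → X
    (2,1)@(5, 3): e=[174,76,21] → X
    (3,1)@(7, 3): e=[152,110,9] → X
    (4,1)@(9, 3): e=[130,144,-3] → .
    (0,2)@(1, 5): e=[190,2,79] → X
    (4,2)@(9, 5): e=[102,138,31] → X
    (5,2)@(11, 5): e=[80,172,19] → X
    (6,2)@(13, 5): e=[58,206,7] → X
    (7,2)@(15, 5): e=[36,240,-5] → .
    (1,8)@(3, 17): e=[0,0,271] → .  [on edge]
  covered (34 px):
    X . . . . . . . . .
    X X X X . . . . . .
    X X X X X X X . . .
    . X X X X X X X . .
    . X X X X X X . . .
    . X X X X . . . . .
    . X X X . . . . . .
    . X X . . . . . . .
    . . . . . . . . . .
    . . . . . . . . . .
    . . . . . . . . . .

Final: [[0,0],[0,1],[1,1],[2,1],[3,1],[0,2],[1,2],[2,2],[3,2],[4,2],[5,2],[6,2],[1,3],[2,3],[3,3],[4,3],[5,3],[6,3],[7,3],[1,4],[2,4],[3,4],[4,4],[5,4],[6,4],[1,5],[2,5],[3,5],[4,5],[1,6],[2,6],[3,6],[1,7],[2,7]]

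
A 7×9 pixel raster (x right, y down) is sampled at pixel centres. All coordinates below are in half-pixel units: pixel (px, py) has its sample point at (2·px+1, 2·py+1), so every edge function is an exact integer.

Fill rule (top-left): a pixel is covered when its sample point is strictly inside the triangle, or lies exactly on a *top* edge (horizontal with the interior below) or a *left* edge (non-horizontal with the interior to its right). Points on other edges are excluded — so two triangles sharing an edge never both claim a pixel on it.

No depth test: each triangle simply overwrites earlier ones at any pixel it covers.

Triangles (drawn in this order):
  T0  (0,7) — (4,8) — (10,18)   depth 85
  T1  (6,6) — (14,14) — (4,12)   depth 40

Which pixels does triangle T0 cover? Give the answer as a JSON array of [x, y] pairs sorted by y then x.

T0:
  2·area = 34
  edge (0, 7)→(4, 8): d=(4,1) right/bottom  bias=-1
  edge (4, 8)→(10, 18): d=(6,10) right/bottom  bias=-1
  edge (10, 18)→(0, 7): d=(-10,-11) top-left  bias=+0
    (0,1)@(1, 3): e=[-17,0,51] → ·  [on edge]
    (1,4)@(3, 9): e=[5,16,13] → #
    (2,4)@(5, 9): e=[3,-4,35] → ·
    (1,5)@(3, 11): e=[13,28,-7] → ·
    (2,5)@(5, 11): e=[11,8,15] → #
    (3,5)@(7, 11): e=[9,-12,37] → ·
    (2,6)@(5, 13): e=[19,20,-5] → ·
    (3,6)@(7, 13): e=[17,0,17] → ·  [on edge]
  covered (2 px):
    · · · · · · ·
    · · · · · · ·
    · · · · · · ·
    · · · · · · ·
    · # · · · · ·
    · · # · · · ·
    · · · · · · ·
    · · · · · · ·
    · · · · · · ·
T1:
  2·area = 64
  edge (6, 6)→(14, 14): d=(8,8) right/bottom  bias=-1
  edge (14, 14)→(4, 12): d=(-10,-2) top-left  bias=+0
  edge (4, 12)→(6, 6): d=(2,-6) top-left  bias=+0
    (0,0)@(1, 1): e=[0,104,-40] → ·  [on edge]
    (1,1)@(3, 3): e=[0,88,-24] → ·  [on edge]
    (3,1)@(7, 3): e=[-32,96,0] → ·  [on edge]
    (2,2)@(5, 5): e=[0,72,-8] → ·  [on edge]
    (3,3)@(7, 7): e=[0,56,8] → ·  [on edge]
    (2,4)@(5, 9): e=[32,32,0] → #  [on edge]
    (3,4)@(7, 9): e=[16,36,12] → #
    (4,4)@(9, 9): e=[0,40,24] → ·  [on edge]
    (2,5)@(5, 11): e=[48,12,4] → #
    (4,5)@(9, 11): e=[16,20,28] → #
    (5,5)@(11, 11): e=[0,24,40] → ·  [on edge]
    (2,6)@(5, 13): e=[64,-8,8] → ·
    (4,6)@(9, 13): e=[32,0,32] → #  [on edge]
    (6,6)@(13, 13): e=[0,8,56] → ·  [on edge]
    (1,7)@(3, 15): e=[96,-32,0] → ·  [on edge]
  covered (7 px):
    · · · · · · ·
    · · · · · · ·
    · · · · · · ·
    · · · · · · ·
    · · # # · · ·
    · · # # # · ·
    · · · · # # ·
    · · · · · · ·
    · · · · · · ·

Answer: [[1,4],[2,5]]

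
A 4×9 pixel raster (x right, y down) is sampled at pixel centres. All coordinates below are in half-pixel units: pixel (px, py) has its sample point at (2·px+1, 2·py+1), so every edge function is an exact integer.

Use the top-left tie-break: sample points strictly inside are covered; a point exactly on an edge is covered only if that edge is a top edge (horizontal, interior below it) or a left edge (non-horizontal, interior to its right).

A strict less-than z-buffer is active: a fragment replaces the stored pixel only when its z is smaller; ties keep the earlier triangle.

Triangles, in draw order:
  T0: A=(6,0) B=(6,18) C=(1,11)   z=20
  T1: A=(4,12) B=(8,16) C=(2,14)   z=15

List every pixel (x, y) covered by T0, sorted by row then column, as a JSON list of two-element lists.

T0:
  2·area = 90
  edge (6, 0)→(6, 18): d=(0,18) right/bottom  bias=-1
  edge (6, 18)→(1, 11): d=(-5,-7) top-left  bias=+0
  edge (1, 11)→(6, 0): d=(5,-11) top-left  bias=+0
    (2,1)@(5, 3): e=[18,68,4] → █
    (3,1)@(7, 3): e=[-18,82,26] → ·
    (2,2)@(5, 5): e=[18,58,14] → █
    (3,2)@(7, 5): e=[-18,72,36] → ·
    (1,3)@(3, 7): e=[54,34,2] → █
    (3,3)@(7, 7): e=[-18,62,46] → ·
    (1,4)@(3, 9): e=[54,24,12] → █
    (3,4)@(7, 9): e=[-18,52,56] → ·
    (0,5)@(1, 11): e=[90,0,0] → █  [on edge]
    (3,5)@(7, 11): e=[-18,42,66] → ·
    (0,6)@(1, 13): e=[90,-10,10] → ·
    (1,6)@(3, 13): e=[54,4,32] → █
  covered (12 px):
    · · · ·
    · · █ ·
    · · █ ·
    · █ █ ·
    · █ █ ·
    █ █ █ ·
    · █ █ ·
    · · █ ·
    · · · ·
T1:
  2·area = 16
  edge (4, 12)→(8, 16): d=(4,4) right/bottom  bias=-1
  edge (8, 16)→(2, 14): d=(-6,-2) top-left  bias=+0
  edge (2, 14)→(4, 12): d=(2,-2) top-left  bias=+0
    (0,4)@(1, 9): e=[0,28,-12] → ·  [on edge]
    (3,4)@(7, 9): e=[-24,40,0] → ·  [on edge]
    (1,5)@(3, 11): e=[0,20,-4] → ·  [on edge]
    (2,5)@(5, 11): e=[-8,24,0] → ·  [on edge]
    (1,6)@(3, 13): e=[8,8,0] → █  [on edge]
    (2,6)@(5, 13): e=[0,12,4] → ·  [on edge]
    (0,7)@(1, 15): e=[24,-8,0] → ·  [on edge]
    (1,7)@(3, 15): e=[16,-4,4] → ·
    (2,7)@(5, 15): e=[8,0,8] → █  [on edge]
    (3,7)@(7, 15): e=[0,4,12] → ·  [on edge]
    (2,8)@(5, 17): e=[16,-12,12] → ·
  covered (2 px):
    · · · ·
    · · · ·
    · · · ·
    · · · ·
    · · · ·
    · · · ·
    · █ · ·
    · · █ ·
    · · · ·

Result: [[2,1],[2,2],[1,3],[2,3],[1,4],[2,4],[0,5],[1,5],[2,5],[1,6],[2,6],[2,7]]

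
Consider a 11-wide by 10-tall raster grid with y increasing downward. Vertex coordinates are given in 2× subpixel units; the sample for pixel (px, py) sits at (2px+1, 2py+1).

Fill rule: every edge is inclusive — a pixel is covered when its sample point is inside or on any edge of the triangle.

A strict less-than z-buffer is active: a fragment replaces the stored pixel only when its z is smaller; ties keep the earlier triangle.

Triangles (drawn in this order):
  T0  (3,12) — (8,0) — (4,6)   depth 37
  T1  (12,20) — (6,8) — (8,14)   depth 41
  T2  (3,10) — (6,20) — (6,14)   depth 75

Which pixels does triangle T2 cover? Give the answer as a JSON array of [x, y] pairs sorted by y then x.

T0:
  2·area = 18  (B↔C swapped to make it positive)
  edge (3, 12)→(4, 6): d=(1,-6) inclusive
  edge (4, 6)→(8, 0): d=(4,-6) inclusive
  edge (8, 0)→(3, 12): d=(-5,12) inclusive
    (2,2)@(5, 5): e=[5,2,11] → X
    (3,2)@(7, 5): e=[17,14,-13] → .
    (2,3)@(5, 7): e=[7,10,1] → X
    (3,3)@(7, 7): e=[19,22,-23] → .
    (2,4)@(5, 9): e=[9,18,-9] → .
  covered (2 px):
    . . . . . . . . . . .
    . . . . . . . . . . .
    . . X . . . . . . . .
    . . X . . . . . . . .
    . . . . . . . . . . .
    . . . . . . . . . . .
    . . . . . . . . . . .
    . . . . . . . . . . .
    . . . . . . . . . . .
    . . . . . . . . . . .
T1:
  2·area = 12  (B↔C swapped to make it positive)
  edge (12, 20)→(8, 14): d=(-4,-6) inclusive
  edge (8, 14)→(6, 8): d=(-2,-6) inclusive
  edge (6, 8)→(12, 20): d=(6,12) inclusive
    (2,2)@(5, 5): e=[18,0,-6] → .  [on edge]
    (3,5)@(7, 11): e=[6,0,6] → X  [on edge]
    (4,5)@(9, 11): e=[18,12,-18] → .
    (3,6)@(7, 13): e=[-2,-4,18] → .
    (4,7)@(9, 15): e=[2,4,6] → X
    (5,7)@(11, 15): e=[14,16,-18] → .
    (4,8)@(9, 17): e=[-6,0,18] → .  [on edge]
  covered (2 px):
    . . . . . . . . . . .
    . . . . . . . . . . .
    . . . . . . . . . . .
    . . . . . . . . . . .
    . . . . . . . . . . .
    . . . X . . . . . . .
    . . . . . . . . . . .
    . . . . X . . . . . .
    . . . . . . . . . . .
    . . . . . . . . . . .
T2:
  2·area = 18  (B↔C swapped to make it positive)
  edge (3, 10)→(6, 14): d=(3,4) inclusive
  edge (6, 14)→(6, 20): d=(0,6) inclusive
  edge (6, 20)→(3, 10): d=(-3,-10) inclusive
    (2,6)@(5, 13): e=[1,6,11] → X
    (3,6)@(7, 13): e=[-7,-6,31] → .
    (2,7)@(5, 15): e=[7,6,5] → X
    (3,7)@(7, 15): e=[-1,-6,25] → .
    (2,8)@(5, 17): e=[13,6,-1] → .
  covered (2 px):
    . . . . . . . . . . .
    . . . . . . . . . . .
    . . . . . . . . . . .
    . . . . . . . . . . .
    . . . . . . . . . . .
    . . . . . . . . . . .
    . . X . . . . . . . .
    . . X . . . . . . . .
    . . . . . . . . . . .
    . . . . . . . . . . .

Final: [[2,6],[2,7]]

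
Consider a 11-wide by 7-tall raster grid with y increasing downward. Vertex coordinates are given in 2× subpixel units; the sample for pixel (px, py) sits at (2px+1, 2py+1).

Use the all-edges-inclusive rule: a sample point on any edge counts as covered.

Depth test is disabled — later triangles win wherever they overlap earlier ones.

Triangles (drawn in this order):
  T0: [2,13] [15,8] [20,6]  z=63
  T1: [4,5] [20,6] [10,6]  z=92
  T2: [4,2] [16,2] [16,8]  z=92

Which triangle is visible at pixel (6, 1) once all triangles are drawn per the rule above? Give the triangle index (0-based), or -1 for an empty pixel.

T0:
  2·area = 1  (B↔C swapped to make it positive)
  edge (2, 13)→(20, 6): d=(18,-7) inclusive
  edge (20, 6)→(15, 8): d=(-5,2) inclusive
  edge (15, 8)→(2, 13): d=(-13,5) inclusive
  covered (0 px):
    . . . . . . . . . . .
    . . . . . . . . . . .
    . . . . . . . . . . .
    . . . . . . . . . . .
    . . . . . . . . . . .
    . . . . . . . . . . .
    . . . . . . . . . . .
T1:
  2·area = 10
  edge (4, 5)→(20, 6): d=(16,1) inclusive
  edge (20, 6)→(10, 6): d=(-10,0) inclusive
  edge (10, 6)→(4, 5): d=(-6,-1) inclusive
  covered (0 px):
    . . . . . . . . . . .
    . . . . . . . . . . .
    . . . . . . . . . . .
    . . . . . . . . . . .
    . . . . . . . . . . .
    . . . . . . . . . . .
    . . . . . . . . . . .
T2:
  2·area = 72
  edge (4, 2)→(16, 2): d=(12,0) inclusive
  edge (16, 2)→(16, 8): d=(0,6) inclusive
  edge (16, 8)→(4, 2): d=(-12,-6) inclusive
    (3,1)@(7, 3): e=[12,54,6] → X
    (4,1)@(9, 3): e=[12,42,18] → X
    (5,1)@(11, 3): e=[12,30,30] → X
    (6,1)@(13, 3): e=[12,18,42] → X
    (7,1)@(15, 3): e=[12,6,54] → X
    (8,1)@(17, 3): e=[12,-6,66] → .
    (3,2)@(7, 5): e=[36,54,-18] → .
    (4,2)@(9, 5): e=[36,42,-6] → .
    (5,2)@(11, 5): e=[36,30,6] → X
    (8,2)@(17, 5): e=[36,-6,42] → .
    (5,3)@(11, 7): e=[60,30,-18] → .
    (6,3)@(13, 7): e=[60,18,-6] → .
  covered (9 px):
    . . . . . . . . . . .
    . . . X X X X X . . .
    . . . . . X X X . . .
    . . . . . . . X . . .
    . . . . . . . . . . .
    . . . . . . . . . . .
    . . . . . . . . . . .

Z-buffer (winner per pixel, '.' = empty):
  . . . . . . . . . . .
  . . . 2 2 2 2 2 . . .
  . . . . . 2 2 2 . . .
  . . . . . . . 2 . . .
  . . . . . . . . . . .
  . . . . . . . . . . .
  . . . . . . . . . . .

Result: 2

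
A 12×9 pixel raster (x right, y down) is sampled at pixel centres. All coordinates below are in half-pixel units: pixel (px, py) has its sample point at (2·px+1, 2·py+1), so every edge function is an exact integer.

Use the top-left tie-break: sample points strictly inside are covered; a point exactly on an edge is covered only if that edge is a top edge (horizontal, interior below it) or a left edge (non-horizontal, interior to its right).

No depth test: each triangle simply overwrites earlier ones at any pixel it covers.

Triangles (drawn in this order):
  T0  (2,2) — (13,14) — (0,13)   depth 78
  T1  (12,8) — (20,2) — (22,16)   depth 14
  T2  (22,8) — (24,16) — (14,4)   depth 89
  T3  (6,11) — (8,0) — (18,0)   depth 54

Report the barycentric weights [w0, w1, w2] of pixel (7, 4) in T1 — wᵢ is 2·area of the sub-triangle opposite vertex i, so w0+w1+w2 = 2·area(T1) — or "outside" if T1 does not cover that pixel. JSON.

T0:
  2·area = 145
  edge (2, 2)→(13, 14): d=(11,12) right/bottom  bias=-1
  edge (13, 14)→(0, 13): d=(-13,-1) top-left  bias=+0
  edge (0, 13)→(2, 2): d=(2,-11) top-left  bias=+0
    (1,2)@(3, 5): e=[21,107,17] → #
    (2,2)@(5, 5): e=[-3,109,39] → ·
    (1,3)@(3, 7): e=[43,81,21] → #
    (2,3)@(5, 7): e=[19,83,43] → #
    (3,3)@(7, 7): e=[-5,85,65] → ·
    (0,4)@(1, 9): e=[89,53,3] → #
    (3,4)@(7, 9): e=[17,59,69] → #
    (4,4)@(9, 9): e=[-7,61,91] → ·
    (0,5)@(1, 11): e=[111,27,7] → #
    (4,5)@(9, 11): e=[15,35,95] → #
    (5,5)@(11, 11): e=[-9,37,117] → ·
    (0,6)@(1, 13): e=[133,1,11] → #
  covered (18 px):
    · · · · · · · · · · · ·
    · · · · · · · · · · · ·
    · # · · · · · · · · · ·
    · # # · · · · · · · · ·
    # # # # · · · · · · · ·
    # # # # # · · · · · · ·
    # # # # # # · · · · · ·
    · · · · · · · · · · · ·
    · · · · · · · · · · · ·
T1:
  2·area = 124
  edge (12, 8)→(20, 2): d=(8,-6) top-left  bias=+0
  edge (20, 2)→(22, 16): d=(2,14) right/bottom  bias=-1
  edge (22, 16)→(12, 8): d=(-10,-8) top-left  bias=+0
    (9,1)@(19, 3): e=[2,16,106] → #
    (10,1)@(21, 3): e=[14,-12,122] → ·
    (8,2)@(17, 5): e=[6,48,70] → #
    (10,2)@(21, 5): e=[30,-8,102] → ·
    (7,3)@(15, 7): e=[10,80,34] → #
    (10,3)@(21, 7): e=[46,-4,82] → ·
    (7,4)@(15, 9): e=[26,84,14] → #
    (10,4)@(21, 9): e=[62,0,62] → ·  [on edge]
    (7,5)@(15, 11): e=[42,88,-6] → ·
    (8,5)@(17, 11): e=[54,60,10] → #
    (10,5)@(21, 11): e=[78,4,42] → #
    (11,5)@(23, 11): e=[90,-24,58] → ·
  covered (15 px):
    · · · · · · · · · · · ·
    · · · · · · · · · # · ·
    · · · · · · · · # # · ·
    · · · · · · · # # # · ·
    · · · · · · · # # # · ·
    · · · · · · · · # # # ·
    · · · · · · · · · # # ·
    · · · · · · · · · · # ·
    · · · · · · · · · · · ·
T2:
  2·area = 56
  edge (22, 8)→(24, 16): d=(2,8) right/bottom  bias=-1
  edge (24, 16)→(14, 4): d=(-10,-12) top-left  bias=+0
  edge (14, 4)→(22, 8): d=(8,4) right/bottom  bias=-1
    (7,2)@(15, 5): e=[50,2,4] → #
    (8,2)@(17, 5): e=[34,26,-4] → ·
    (7,3)@(15, 7): e=[54,-18,20] → ·
    (8,3)@(17, 7): e=[38,6,12] → #
    (9,3)@(19, 7): e=[22,30,4] → #
    (10,3)@(21, 7): e=[6,54,-4] → ·
    (8,4)@(17, 9): e=[42,-14,28] → ·
    (9,4)@(19, 9): e=[26,10,20] → #
    (10,4)@(21, 9): e=[10,34,12] → #
    (11,4)@(23, 9): e=[-6,58,4] → ·
    (9,5)@(19, 11): e=[30,-10,36] → ·
    (10,5)@(21, 11): e=[14,14,28] → #
  covered (7 px):
    · · · · · · · · · · · ·
    · · · · · · · · · · · ·
    · · · · · · · # · · · ·
    · · · · · · · · # # · ·
    · · · · · · · · · # # ·
    · · · · · · · · · · # ·
    · · · · · · · · · · · #
    · · · · · · · · · · · ·
    · · · · · · · · · · · ·
T3:
  2·area = 110
  edge (6, 11)→(8, 0): d=(2,-11) top-left  bias=+0
  edge (8, 0)→(18, 0): d=(10,0) top-left  bias=+0
  edge (18, 0)→(6, 11): d=(-12,11) right/bottom  bias=-1
    (4,0)@(9, 1): e=[13,10,87] → #
    (5,0)@(11, 1): e=[35,10,65] → #
    (6,0)@(13, 1): e=[57,10,43] → #
    (7,0)@(15, 1): e=[79,10,21] → #
    (8,0)@(17, 1): e=[101,10,-1] → ·
    (4,1)@(9, 3): e=[17,30,63] → #
    (7,1)@(15, 3): e=[83,30,-3] → ·
    (4,2)@(9, 5): e=[21,50,39] → #
    (6,2)@(13, 5): e=[65,50,-5] → ·
    (3,3)@(7, 7): e=[3,70,37] → #
    (5,3)@(11, 7): e=[47,70,-7] → ·
    (3,4)@(7, 9): e=[7,90,13] → #
  covered (12 px):
    · · · · # # # # · · · ·
    · · · · # # # · · · · ·
    · · · · # # · · · · · ·
    · · · # # · · · · · · ·
    · · · # · · · · · · · ·
    · · · · · · · · · · · ·
    · · · · · · · · · · · ·
    · · · · · · · · · · · ·
    · · · · · · · · · · · ·

Final: [84,14,26]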